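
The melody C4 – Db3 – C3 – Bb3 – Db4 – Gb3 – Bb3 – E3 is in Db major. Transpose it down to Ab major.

From Db down to Ab is a perfect fourth; apply that to each pitch.
C4 → G3
Db3 → Ab2
C3 → G2
Bb3 → F3
Db4 → Ab3
Gb3 → Db3
Bb3 → F3
E3 → B2

G3 Ab2 G2 F3 Ab3 Db3 F3 B2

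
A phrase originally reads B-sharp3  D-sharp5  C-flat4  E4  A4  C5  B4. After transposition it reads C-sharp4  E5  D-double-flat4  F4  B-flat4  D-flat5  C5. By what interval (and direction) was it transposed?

up a minor second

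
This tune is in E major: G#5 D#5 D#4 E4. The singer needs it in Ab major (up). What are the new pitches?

C6 G5 G4 Ab4

E major to Ab major up is a diminished fourth, so every note moves up by that interval.
G#5 → C6
D#5 → G5
D#4 → G4
E4 → Ab4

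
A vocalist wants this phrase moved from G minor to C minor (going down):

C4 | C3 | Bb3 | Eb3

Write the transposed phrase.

G minor to C minor down is a perfect fifth, so every note moves down by that interval.
C4 becomes F3
C3 becomes F2
Bb3 becomes Eb3
Eb3 becomes Ab2

F3 F2 Eb3 Ab2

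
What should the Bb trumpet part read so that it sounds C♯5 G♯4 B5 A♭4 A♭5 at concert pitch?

D#5 A#4 C#6 Bb4 Bb5

The Bb trumpet sounds a major second below written, so the written part must be a major second above concert — transpose each note up.
C#5 -> D#5
G#4 -> A#4
B5 -> C#6
Ab4 -> Bb4
Ab5 -> Bb5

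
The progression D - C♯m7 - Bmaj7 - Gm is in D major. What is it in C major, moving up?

C Bm7 Amaj7 Fm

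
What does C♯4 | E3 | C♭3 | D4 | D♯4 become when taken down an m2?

C#4 becomes B#3
E3 becomes D#3
Cb3 becomes Bb2
D4 becomes C#4
D#4 becomes C##4

B#3 D#3 Bb2 C#4 C##4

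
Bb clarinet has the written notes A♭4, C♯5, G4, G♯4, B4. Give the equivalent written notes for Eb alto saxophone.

Eb5 G#5 D5 D#5 F#5

First find concert pitch: the Bb clarinet sounds a major second below written, so A♭4 C♯5 G4 G♯4 B4 sounds Gb4 B4 F4 F#4 A4.
Then write for Eb alto saxophone: it sounds a major sixth below written, so the part must be a major sixth above concert.
Gb4 → Eb5
B4 → G#5
F4 → D5
F#4 → D#5
A4 → F#5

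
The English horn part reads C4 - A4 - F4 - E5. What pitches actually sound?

F3 D4 Bb3 A4

Written C4 on the English horn sounds as F3, a perfect fifth lower; apply that shift to every note.
C4 → F3
A4 → D4
F4 → Bb3
E5 → A4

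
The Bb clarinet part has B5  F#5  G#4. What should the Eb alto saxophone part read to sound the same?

F#6 C#6 D#5

First find concert pitch: the Bb clarinet sounds a major second below written, so B5 F#5 G#4 sounds A5 E5 F#4.
Then write for Eb alto saxophone: it sounds a major sixth below written, so the part must be a major sixth above concert.
A5 → F#6
E5 → C#6
F#4 → D#5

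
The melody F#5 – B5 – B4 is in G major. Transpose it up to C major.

G major to C major up is a perfect fourth, so every note moves up by that interval.
F#5 becomes B5
B5 becomes E6
B4 becomes E5

B5 E6 E5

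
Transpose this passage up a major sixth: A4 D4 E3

F#5 B4 C#4

A4 gives F#5
D4 gives B4
E3 gives C#4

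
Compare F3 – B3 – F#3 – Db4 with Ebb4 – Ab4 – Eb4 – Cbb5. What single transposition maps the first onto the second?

up a diminished seventh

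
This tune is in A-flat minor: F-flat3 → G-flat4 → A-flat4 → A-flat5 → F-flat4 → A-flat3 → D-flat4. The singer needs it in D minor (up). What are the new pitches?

From A-flat up to D is an augmented fourth; apply that to each pitch.
Fb3 gives Bb3
Gb4 gives C5
Ab4 gives D5
Ab5 gives D6
Fb4 gives Bb4
Ab3 gives D4
Db4 gives G4

Bb3 C5 D5 D6 Bb4 D4 G4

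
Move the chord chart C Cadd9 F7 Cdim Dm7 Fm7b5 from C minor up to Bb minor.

Bb Bbadd9 Eb7 Bbdim Cm7 Ebm7b5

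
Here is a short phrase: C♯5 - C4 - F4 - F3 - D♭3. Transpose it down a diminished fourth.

G##4 G#3 C#4 C#3 A2

C#5: a fourth down reaches G, and 4 semitones makes it G##4.
A diminished fourth down from C4 gives G#3.
F4 down a diminished fourth is C#4.
F3 down a diminished fourth is C#3.
Db3: a fourth down reaches A, and 4 semitones makes it A2.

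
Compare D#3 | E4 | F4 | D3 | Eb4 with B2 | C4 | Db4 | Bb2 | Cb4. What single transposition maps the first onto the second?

down a major third

From D#3 to B2 is 3 letter names — a third of some quality.
B2 to D#3 is 4 semitones, which makes it a major third; the second version is lower, so the direction is down.
Checking another pair — Eb4 → Cb4 — gives the same interval.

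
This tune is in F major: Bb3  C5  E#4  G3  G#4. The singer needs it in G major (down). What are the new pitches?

C3 D4 F##3 A2 A#3

F major to G major down is a minor seventh, so every note moves down by that interval.
Bb3 becomes C3
C5 becomes D4
E#4 becomes F##3
G3 becomes A2
G#4 becomes A#3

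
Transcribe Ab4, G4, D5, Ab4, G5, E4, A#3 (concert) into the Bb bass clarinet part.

Bb5 A5 E6 Bb5 A6 F#5 B#4

The Bb bass clarinet sounds a major ninth below written, so the written part must be a major ninth above concert — transpose each note up.
Ab4 -> Bb5
G4 -> A5
D5 -> E6
Ab4 -> Bb5
G5 -> A6
E4 -> F#5
A#3 -> B#4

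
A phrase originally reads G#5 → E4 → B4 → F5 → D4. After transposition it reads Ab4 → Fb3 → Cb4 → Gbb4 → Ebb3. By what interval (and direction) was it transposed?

Take the first pair: G#5 → Ab4. G to A spans 7 letter names, so the interval is some kind of seventh.
Ab4 to G#5 is 12 semitones, which makes it an augmented seventh; the second version is lower, so the direction is down.
Checking another pair — D4 → Ebb3 — gives the same interval.

down an augmented seventh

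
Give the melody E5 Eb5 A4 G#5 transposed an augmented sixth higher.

E5 to C##6
Eb5 to C#6
A4 to F##5
G#5 to E##6

C##6 C#6 F##5 E##6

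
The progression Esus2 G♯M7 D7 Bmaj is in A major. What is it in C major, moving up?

A major up to C major is a minor third; each chord root moves by that interval while the quality stays the same.
Esus2: root E up a minor third → G, giving Gsus2.
G♯M7: root G♯ up a minor third → B, giving BM7.
D7: root D up a minor third → F, giving F7.
Bmaj: root B up a minor third → D, giving Dmaj.

Gsus2 BM7 F7 Dmaj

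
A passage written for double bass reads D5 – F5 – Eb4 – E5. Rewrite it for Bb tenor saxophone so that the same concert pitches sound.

E5 G5 F4 F#5

First find concert pitch: the double bass sounds a perfect octave below written, so D5 F5 Eb4 E5 sounds D4 F4 Eb3 E4.
Then write for Bb tenor saxophone: it sounds a major ninth below written, so the part must be a major ninth above concert.
D4 → E5
F4 → G5
Eb3 → F4
E4 → F#5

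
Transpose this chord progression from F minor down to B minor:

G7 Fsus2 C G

C#7 Bsus2 F# C#

F minor down to B minor is a diminished fifth; each chord root moves by that interval while the quality stays the same.
G7: root G down a diminished fifth → C#, giving C#7.
Fsus2: root F down a diminished fifth → B, giving Bsus2.
C: root C down a diminished fifth → F#, giving F#.
G: root G down a diminished fifth → C#, giving C#.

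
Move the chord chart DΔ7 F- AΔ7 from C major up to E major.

F#Δ7 A- C#Δ7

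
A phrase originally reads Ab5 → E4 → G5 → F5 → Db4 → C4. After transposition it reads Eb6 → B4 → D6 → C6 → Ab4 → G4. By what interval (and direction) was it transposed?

Take the first pair: Ab5 → Eb6. A to E spans 5 letter names, so the interval is some kind of fifth.
Ab5 to Eb6 is 7 semitones, which makes it a perfect fifth; the second version is higher, so the direction is up.
Checking another pair — C4 → G4 — gives the same interval.

up a perfect fifth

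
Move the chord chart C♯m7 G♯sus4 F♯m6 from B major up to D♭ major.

Ebm7 Bbsus4 Abm6

B major up to D♭ major is a diminished third; each chord root moves by that interval while the quality stays the same.
C♯m7: root C♯ up a diminished third → Eb, giving Ebm7.
G♯sus4: root G♯ up a diminished third → Bb, giving Bbsus4.
F♯m6: root F♯ up a diminished third → Ab, giving Abm6.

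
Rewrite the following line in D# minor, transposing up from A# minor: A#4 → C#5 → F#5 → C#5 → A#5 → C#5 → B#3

A# minor to D# minor up is a perfect fourth, so every note moves up by that interval.
A#4 to D#5
C#5 to F#5
F#5 to B5
C#5 to F#5
A#5 to D#6
C#5 to F#5
B#3 to E#4

D#5 F#5 B5 F#5 D#6 F#5 E#4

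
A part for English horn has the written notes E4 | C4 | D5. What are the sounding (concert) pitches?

A3 F3 G4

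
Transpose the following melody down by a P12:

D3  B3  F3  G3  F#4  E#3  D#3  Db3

D3: a twelfth down reaches G, and 19 semitones makes it G1.
A perfect twelfth down from B3 gives E2.
A perfect twelfth down from F3 gives Bb1.
A perfect twelfth down from G3 gives C2.
A perfect twelfth down from F#4 gives B2.
E#3 down a perfect twelfth is A#1.
A perfect twelfth down from D#3 gives G#1.
Db3: a twelfth down reaches G, and 19 semitones makes it Gb1.

G1 E2 Bb1 C2 B2 A#1 G#1 Gb1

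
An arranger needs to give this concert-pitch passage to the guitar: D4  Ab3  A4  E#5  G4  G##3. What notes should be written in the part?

The guitar sounds a perfect octave below written, so the written part must be a perfect octave above concert — transpose each note up.
D4 becomes D5
Ab3 becomes Ab4
A4 becomes A5
E#5 becomes E#6
G4 becomes G5
G##3 becomes G##4

D5 Ab4 A5 E#6 G5 G##4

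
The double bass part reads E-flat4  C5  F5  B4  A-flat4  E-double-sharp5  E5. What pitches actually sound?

Eb3 C4 F4 B3 Ab3 E##4 E4

Written C4 on the double bass sounds as C3, a perfect octave lower; apply that shift to every note.
Eb4 → Eb3
C5 → C4
F5 → F4
B4 → B3
Ab4 → Ab3
E##5 → E##4
E5 → E4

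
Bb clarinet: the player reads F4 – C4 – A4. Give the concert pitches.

Eb4 Bb3 G4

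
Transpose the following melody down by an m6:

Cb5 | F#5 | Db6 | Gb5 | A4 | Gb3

A minor sixth down from Cb5 gives Eb4.
A minor sixth down from F#5 gives A#4.
A minor sixth down from Db6 gives F5.
A minor sixth down from Gb5 gives Bb4.
A minor sixth down from A4 gives C#4.
Gb3: a sixth down reaches B, and 8 semitones makes it Bb2.

Eb4 A#4 F5 Bb4 C#4 Bb2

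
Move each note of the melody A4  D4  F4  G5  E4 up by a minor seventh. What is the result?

A4 → G5
D4 → C5
F4 → Eb5
G5 → F6
E4 → D5

G5 C5 Eb5 F6 D5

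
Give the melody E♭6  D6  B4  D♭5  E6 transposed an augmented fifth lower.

Abb5 Gb5 Eb4 Gbb4 Ab5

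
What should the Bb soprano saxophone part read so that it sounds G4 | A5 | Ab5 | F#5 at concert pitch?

A4 B5 Bb5 G#5

The Bb soprano saxophone sounds a major second below written, so the written part must be a major second above concert — transpose each note up.
G4 -> A4
A5 -> B5
Ab5 -> Bb5
F#5 -> G#5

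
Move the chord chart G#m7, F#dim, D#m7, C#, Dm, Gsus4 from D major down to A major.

D#m7 C#dim A#m7 G# Am Dsus4

D major down to A major is a perfect fourth; each chord root moves by that interval while the quality stays the same.
G#m7: root G# down a perfect fourth → D#, giving D#m7.
F#dim: root F# down a perfect fourth → C#, giving C#dim.
D#m7: root D# down a perfect fourth → A#, giving A#m7.
C#: root C# down a perfect fourth → G#, giving G#.
Dm: root D down a perfect fourth → A, giving Am.
Gsus4: root G down a perfect fourth → D, giving Dsus4.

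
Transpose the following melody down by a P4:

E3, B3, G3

B2 F#3 D3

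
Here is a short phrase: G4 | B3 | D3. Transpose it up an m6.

Eb5 G4 Bb3

G4 up a minor sixth is Eb5.
B3: a sixth up reaches G, and 8 semitones makes it G4.
D3: a sixth up reaches B, and 8 semitones makes it Bb3.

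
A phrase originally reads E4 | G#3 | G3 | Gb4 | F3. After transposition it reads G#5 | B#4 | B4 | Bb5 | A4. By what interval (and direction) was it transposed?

Take the first pair: E4 → G#5. E to G spans 10 letter names, so the interval is some kind of tenth.
E4 to G#5 is 16 semitones, which makes it a major tenth; the second version is higher, so the direction is up.
Checking another pair — F3 → A4 — gives the same interval.

up a major tenth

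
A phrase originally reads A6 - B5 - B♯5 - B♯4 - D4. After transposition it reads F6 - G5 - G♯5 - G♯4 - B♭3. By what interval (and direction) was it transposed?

down a major third

Take the first pair: A6 → F6. A to F spans 3 letter names, so the interval is some kind of third.
F6 to A6 is 4 semitones, which makes it a major third; the second version is lower, so the direction is down.
Checking another pair — D4 → Bb3 — gives the same interval.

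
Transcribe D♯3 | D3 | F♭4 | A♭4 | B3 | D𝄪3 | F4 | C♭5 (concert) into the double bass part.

D#4 D4 Fb5 Ab5 B4 D##4 F5 Cb6

Written C4 sounds as C3 on the double bass, so concert pitches are written a perfect octave up.
D#3 → D#4
D3 → D4
Fb4 → Fb5
Ab4 → Ab5
B3 → B4
D##3 → D##4
F4 → F5
Cb5 → Cb6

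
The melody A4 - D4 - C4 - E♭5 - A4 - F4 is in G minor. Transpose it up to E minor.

From G up to E is a major sixth; apply that to each pitch.
A4 -> F#5
D4 -> B4
C4 -> A4
Eb5 -> C6
A4 -> F#5
F4 -> D5

F#5 B4 A4 C6 F#5 D5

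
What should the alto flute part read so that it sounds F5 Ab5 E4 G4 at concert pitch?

The alto flute sounds a perfect fourth below written, so the written part must be a perfect fourth above concert — transpose each note up.
F5 to Bb5
Ab5 to Db6
E4 to A4
G4 to C5

Bb5 Db6 A4 C5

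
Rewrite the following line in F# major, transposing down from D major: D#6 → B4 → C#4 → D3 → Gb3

F##5 D#4 E#3 F#2 Bb2

D major to F# major down is a minor sixth, so every note moves down by that interval.
D#6 -> F##5
B4 -> D#4
C#4 -> E#3
D3 -> F#2
Gb3 -> Bb2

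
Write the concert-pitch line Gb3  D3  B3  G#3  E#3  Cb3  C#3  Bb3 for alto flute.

Written C4 sounds as G3 on the alto flute, so concert pitches are written a perfect fourth up.
Gb3 gives Cb4
D3 gives G3
B3 gives E4
G#3 gives C#4
E#3 gives A#3
Cb3 gives Fb3
C#3 gives F#3
Bb3 gives Eb4

Cb4 G3 E4 C#4 A#3 Fb3 F#3 Eb4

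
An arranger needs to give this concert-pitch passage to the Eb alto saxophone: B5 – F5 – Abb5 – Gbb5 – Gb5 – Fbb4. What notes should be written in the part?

G#6 D6 Fb6 Ebb6 Eb6 Dbb5

The Eb alto saxophone sounds a major sixth below written, so the written part must be a major sixth above concert — transpose each note up.
B5 → G#6
F5 → D6
Abb5 → Fb6
Gbb5 → Ebb6
Gb5 → Eb6
Fbb4 → Dbb5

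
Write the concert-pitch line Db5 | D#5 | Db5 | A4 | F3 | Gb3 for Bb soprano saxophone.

The Bb soprano saxophone sounds a major second below written, so the written part must be a major second above concert — transpose each note up.
Db5 to Eb5
D#5 to E#5
Db5 to Eb5
A4 to B4
F3 to G3
Gb3 to Ab3

Eb5 E#5 Eb5 B4 G3 Ab3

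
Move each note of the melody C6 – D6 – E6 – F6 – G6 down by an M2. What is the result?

C6 becomes Bb5
D6 becomes C6
E6 becomes D6
F6 becomes Eb6
G6 becomes F6

Bb5 C6 D6 Eb6 F6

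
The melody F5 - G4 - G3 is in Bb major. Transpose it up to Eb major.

Bb major to Eb major up is a perfect fourth, so every note moves up by that interval.
F5 to Bb5
G4 to C5
G3 to C4

Bb5 C5 C4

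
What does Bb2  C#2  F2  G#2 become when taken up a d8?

Bbb3 C3 Fb3 G3

Bb2 up a diminished octave is Bbb3.
C#2: an octave up reaches C, and 11 semitones makes it C3.
A diminished octave up from F2 gives Fb3.
G#2 up a diminished octave is G3.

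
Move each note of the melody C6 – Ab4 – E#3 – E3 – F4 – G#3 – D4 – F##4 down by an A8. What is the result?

Cb5 Abb3 E2 Eb2 Fb3 G2 Db3 F#3

C6 down an augmented octave is Cb5.
An augmented octave down from Ab4 gives Abb3.
E#3: an octave down reaches E, and 13 semitones makes it E2.
An augmented octave down from E3 gives Eb2.
An augmented octave down from F4 gives Fb3.
G#3 down an augmented octave is G2.
D4: an octave down reaches D, and 13 semitones makes it Db3.
F##4 down an augmented octave is F#3.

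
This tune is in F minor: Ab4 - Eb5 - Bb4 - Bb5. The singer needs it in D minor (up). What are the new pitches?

F5 C6 G5 G6

F minor to D minor up is a major sixth, so every note moves up by that interval.
Ab4 gives F5
Eb5 gives C6
Bb4 gives G5
Bb5 gives G6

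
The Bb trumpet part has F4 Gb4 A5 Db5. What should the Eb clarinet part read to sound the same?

C4 Db4 E5 Ab4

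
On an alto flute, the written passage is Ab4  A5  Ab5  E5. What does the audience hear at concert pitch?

Eb4 E5 Eb5 B4

The alto flute sounds a perfect fourth below written, so transpose each written note down a perfect fourth.
Ab4 gives Eb4
A5 gives E5
Ab5 gives Eb5
E5 gives B4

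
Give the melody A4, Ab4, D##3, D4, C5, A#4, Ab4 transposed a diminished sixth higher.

Fb5 Fbb5 B3 Bbb4 Abb5 F5 Fbb5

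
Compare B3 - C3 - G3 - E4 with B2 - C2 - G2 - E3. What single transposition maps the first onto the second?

down a perfect octave

From B3 to B2 is 8 letter names — an octave of some quality.
B2 to B3 is 12 semitones, which makes it a perfect octave; the second version is lower, so the direction is down.
Checking another pair — E4 → E3 — gives the same interval.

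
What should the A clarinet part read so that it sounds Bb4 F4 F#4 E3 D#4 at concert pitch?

The A clarinet sounds a minor third below written, so the written part must be a minor third above concert — transpose each note up.
Bb4 gives Db5
F4 gives Ab4
F#4 gives A4
E3 gives G3
D#4 gives F#4

Db5 Ab4 A4 G3 F#4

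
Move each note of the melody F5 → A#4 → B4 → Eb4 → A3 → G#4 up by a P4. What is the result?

Bb5 D#5 E5 Ab4 D4 C#5

F5 -> Bb5
A#4 -> D#5
B4 -> E5
Eb4 -> Ab4
A3 -> D4
G#4 -> C#5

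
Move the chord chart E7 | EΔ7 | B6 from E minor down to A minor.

E minor down to A minor is a perfect fifth; each chord root moves by that interval while the quality stays the same.
E7: root E down a perfect fifth → A, giving A7.
EΔ7: root E down a perfect fifth → A, giving AΔ7.
B6: root B down a perfect fifth → E, giving E6.

A7 AΔ7 E6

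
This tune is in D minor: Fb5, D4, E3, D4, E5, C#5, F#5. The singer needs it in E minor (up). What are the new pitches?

Gb5 E4 F#3 E4 F#5 D#5 G#5

D minor to E minor up is a major second, so every note moves up by that interval.
Fb5 becomes Gb5
D4 becomes E4
E3 becomes F#3
D4 becomes E4
E5 becomes F#5
C#5 becomes D#5
F#5 becomes G#5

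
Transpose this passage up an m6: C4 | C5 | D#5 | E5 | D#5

A minor sixth up from C4 gives Ab4.
C5: a sixth up reaches A, and 8 semitones makes it Ab5.
A minor sixth up from D#5 gives B5.
E5: a sixth up reaches C, and 8 semitones makes it C6.
D#5 up a minor sixth is B5.

Ab4 Ab5 B5 C6 B5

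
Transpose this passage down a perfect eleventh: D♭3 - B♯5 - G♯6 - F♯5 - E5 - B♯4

A perfect eleventh down from Db3 gives Ab1.
A perfect eleventh down from B#5 gives F##4.
A perfect eleventh down from G#6 gives D#5.
F#5 down a perfect eleventh is C#4.
A perfect eleventh down from E5 gives B3.
B#4 down a perfect eleventh is F##3.

Ab1 F##4 D#5 C#4 B3 F##3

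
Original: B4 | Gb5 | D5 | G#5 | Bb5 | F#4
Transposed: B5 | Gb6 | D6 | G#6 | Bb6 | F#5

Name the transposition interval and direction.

up a perfect octave

From B4 to B5 is 8 letter names — an octave of some quality.
B4 to B5 is 12 semitones, which makes it a perfect octave; the second version is higher, so the direction is up.
Checking another pair — F#4 → F#5 — gives the same interval.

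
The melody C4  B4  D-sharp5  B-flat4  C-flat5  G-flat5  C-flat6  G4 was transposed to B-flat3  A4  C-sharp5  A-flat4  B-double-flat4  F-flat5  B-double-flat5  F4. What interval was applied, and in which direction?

From C4 to Bb3 is 2 letter names — a second of some quality.
Bb3 to C4 is 2 semitones, which makes it a major second; the second version is lower, so the direction is down.
Checking another pair — G4 → F4 — gives the same interval.

down a major second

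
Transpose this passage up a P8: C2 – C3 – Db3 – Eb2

C3 C4 Db4 Eb3

A perfect octave up from C2 gives C3.
C3: an octave up reaches C, and 12 semitones makes it C4.
Db3: an octave up reaches D, and 12 semitones makes it Db4.
A perfect octave up from Eb2 gives Eb3.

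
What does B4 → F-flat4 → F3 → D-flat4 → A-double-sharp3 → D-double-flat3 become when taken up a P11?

B4 up a perfect eleventh is E6.
Fb4: an eleventh up reaches B, and 17 semitones makes it Bbb5.
F3 up a perfect eleventh is Bb4.
Db4: an eleventh up reaches G, and 17 semitones makes it Gb5.
A##3 up a perfect eleventh is D##5.
Dbb3: an eleventh up reaches G, and 17 semitones makes it Gbb4.

E6 Bbb5 Bb4 Gb5 D##5 Gbb4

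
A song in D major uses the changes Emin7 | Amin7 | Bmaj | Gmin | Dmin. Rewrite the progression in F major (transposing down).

Gmin7 Cmin7 Dmaj Bbmin Fmin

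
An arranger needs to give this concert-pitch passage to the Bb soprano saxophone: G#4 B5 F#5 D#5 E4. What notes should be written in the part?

The Bb soprano saxophone sounds a major second below written, so the written part must be a major second above concert — transpose each note up.
G#4 becomes A#4
B5 becomes C#6
F#5 becomes G#5
D#5 becomes E#5
E4 becomes F#4

A#4 C#6 G#5 E#5 F#4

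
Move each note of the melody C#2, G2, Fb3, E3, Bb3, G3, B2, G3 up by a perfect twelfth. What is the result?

C#2: a twelfth up reaches G, and 19 semitones makes it G#3.
A perfect twelfth up from G2 gives D4.
Fb3: a twelfth up reaches C, and 19 semitones makes it Cb5.
E3 up a perfect twelfth is B4.
A perfect twelfth up from Bb3 gives F5.
G3: a twelfth up reaches D, and 19 semitones makes it D5.
B2: a twelfth up reaches F, and 19 semitones makes it F#4.
G3: a twelfth up reaches D, and 19 semitones makes it D5.

G#3 D4 Cb5 B4 F5 D5 F#4 D5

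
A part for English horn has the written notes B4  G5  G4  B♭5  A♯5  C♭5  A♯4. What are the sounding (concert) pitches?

E4 C5 C4 Eb5 D#5 Fb4 D#4

Written C4 on the English horn sounds as F3, a perfect fifth lower; apply that shift to every note.
B4 -> E4
G5 -> C5
G4 -> C4
Bb5 -> Eb5
A#5 -> D#5
Cb5 -> Fb4
A#4 -> D#4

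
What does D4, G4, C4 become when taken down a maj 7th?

Eb3 Ab3 Db3

A major seventh down from D4 gives Eb3.
A major seventh down from G4 gives Ab3.
C4 down a major seventh is Db3.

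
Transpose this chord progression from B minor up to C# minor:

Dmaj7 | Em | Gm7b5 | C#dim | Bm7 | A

B minor up to C# minor is a major second; each chord root moves by that interval while the quality stays the same.
Dmaj7: root D up a major second → E, giving Emaj7.
Em: root E up a major second → F#, giving F#m.
Gm7b5: root G up a major second → A, giving Am7b5.
C#dim: root C# up a major second → D#, giving D#dim.
Bm7: root B up a major second → C#, giving C#m7.
A: root A up a major second → B, giving B.

Emaj7 F#m Am7b5 D#dim C#m7 B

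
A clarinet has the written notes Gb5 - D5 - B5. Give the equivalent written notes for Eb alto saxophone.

First find concert pitch: the A clarinet sounds a minor third below written, so Gb5 D5 B5 sounds Eb5 B4 G#5.
Then write for Eb alto saxophone: it sounds a major sixth below written, so the part must be a major sixth above concert.
Eb5 → C6
B4 → G#5
G#5 → E#6

C6 G#5 E#6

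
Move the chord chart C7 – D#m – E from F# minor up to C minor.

F# minor up to C minor is a diminished fifth; each chord root moves by that interval while the quality stays the same.
C7: root C up a diminished fifth → Gb, giving Gb7.
D#m: root D# up a diminished fifth → A, giving Am.
E: root E up a diminished fifth → Bb, giving Bb.

Gb7 Am Bb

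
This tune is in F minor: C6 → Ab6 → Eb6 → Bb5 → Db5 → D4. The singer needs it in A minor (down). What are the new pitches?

E5 C6 G5 D5 F4 F#3

From F down to A is a minor sixth; apply that to each pitch.
C6 -> E5
Ab6 -> C6
Eb6 -> G5
Bb5 -> D5
Db5 -> F4
D4 -> F#3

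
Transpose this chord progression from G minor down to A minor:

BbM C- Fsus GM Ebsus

CM D- Gsus AM Fsus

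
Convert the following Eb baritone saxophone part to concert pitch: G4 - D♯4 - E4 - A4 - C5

Bb2 F#2 G2 C3 Eb3

The Eb baritone saxophone sounds a major thirteenth below written, so transpose each written note down a major thirteenth.
G4 to Bb2
D#4 to F#2
E4 to G2
A4 to C3
C5 to Eb3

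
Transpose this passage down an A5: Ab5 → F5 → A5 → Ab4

Dbb5 Bbb4 Db5 Dbb4

An augmented fifth down from Ab5 gives Dbb5.
F5 down an augmented fifth is Bbb4.
A5 down an augmented fifth is Db5.
Ab4: a fifth down reaches D, and 8 semitones makes it Dbb4.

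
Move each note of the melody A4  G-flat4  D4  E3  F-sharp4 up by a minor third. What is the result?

C5 Bbb4 F4 G3 A4

A4 → C5
Gb4 → Bbb4
D4 → F4
E3 → G3
F#4 → A4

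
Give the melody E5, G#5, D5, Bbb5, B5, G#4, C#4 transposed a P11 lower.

B3 D#4 A3 Fb4 F#4 D#3 G#2

E5 → B3
G#5 → D#4
D5 → A3
Bbb5 → Fb4
B5 → F#4
G#4 → D#3
C#4 → G#2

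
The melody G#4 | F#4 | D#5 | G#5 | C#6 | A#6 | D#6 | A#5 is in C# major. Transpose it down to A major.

C# major to A major down is a major third, so every note moves down by that interval.
G#4 → E4
F#4 → D4
D#5 → B4
G#5 → E5
C#6 → A5
A#6 → F#6
D#6 → B5
A#5 → F#5

E4 D4 B4 E5 A5 F#6 B5 F#5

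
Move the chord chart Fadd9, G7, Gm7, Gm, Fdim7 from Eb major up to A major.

Badd9 C#7 C#m7 C#m Bdim7

Eb major up to A major is an augmented fourth; each chord root moves by that interval while the quality stays the same.
Fadd9: root F up an augmented fourth → B, giving Badd9.
G7: root G up an augmented fourth → C#, giving C#7.
Gm7: root G up an augmented fourth → C#, giving C#m7.
Gm: root G up an augmented fourth → C#, giving C#m.
Fdim7: root F up an augmented fourth → B, giving Bdim7.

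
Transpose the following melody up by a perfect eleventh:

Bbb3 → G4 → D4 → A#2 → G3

Ebb5 C6 G5 D#4 C5

Bbb3 up a perfect eleventh is Ebb5.
A perfect eleventh up from G4 gives C6.
D4 up a perfect eleventh is G5.
A perfect eleventh up from A#2 gives D#4.
A perfect eleventh up from G3 gives C5.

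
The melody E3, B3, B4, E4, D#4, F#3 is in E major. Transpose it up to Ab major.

Ab3 Eb4 Eb5 Ab4 G4 Bb3

E major to Ab major up is a diminished fourth, so every note moves up by that interval.
E3 gives Ab3
B3 gives Eb4
B4 gives Eb5
E4 gives Ab4
D#4 gives G4
F#3 gives Bb3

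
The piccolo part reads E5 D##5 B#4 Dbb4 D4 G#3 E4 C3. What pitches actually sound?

Written C4 on the piccolo sounds as C5, a perfect octave higher; apply that shift to every note.
E5 gives E6
D##5 gives D##6
B#4 gives B#5
Dbb4 gives Dbb5
D4 gives D5
G#3 gives G#4
E4 gives E5
C3 gives C4

E6 D##6 B#5 Dbb5 D5 G#4 E5 C4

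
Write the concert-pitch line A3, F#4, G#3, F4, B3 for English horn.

E4 C#5 D#4 C5 F#4

The English horn sounds a perfect fifth below written, so the written part must be a perfect fifth above concert — transpose each note up.
A3 gives E4
F#4 gives C#5
G#3 gives D#4
F4 gives C5
B3 gives F#4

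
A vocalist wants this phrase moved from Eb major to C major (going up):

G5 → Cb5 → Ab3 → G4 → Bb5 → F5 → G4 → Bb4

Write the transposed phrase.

Eb major to C major up is a major sixth, so every note moves up by that interval.
G5 becomes E6
Cb5 becomes Ab5
Ab3 becomes F4
G4 becomes E5
Bb5 becomes G6
F5 becomes D6
G4 becomes E5
Bb4 becomes G5

E6 Ab5 F4 E5 G6 D6 E5 G5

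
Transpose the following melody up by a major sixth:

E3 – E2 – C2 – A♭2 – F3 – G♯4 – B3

E3: a sixth up reaches C, and 9 semitones makes it C#4.
E2: a sixth up reaches C, and 9 semitones makes it C#3.
A major sixth up from C2 gives A2.
Ab2: a sixth up reaches F, and 9 semitones makes it F3.
A major sixth up from F3 gives D4.
A major sixth up from G#4 gives E#5.
A major sixth up from B3 gives G#4.

C#4 C#3 A2 F3 D4 E#5 G#4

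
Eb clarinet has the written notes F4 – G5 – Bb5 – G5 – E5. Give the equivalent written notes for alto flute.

First find concert pitch: the Eb clarinet sounds a minor third above written, so F4 G5 Bb5 G5 E5 sounds Ab4 Bb5 Db6 Bb5 G5.
Then write for alto flute: it sounds a perfect fourth below written, so the part must be a perfect fourth above concert.
Ab4 → Db5
Bb5 → Eb6
Db6 → Gb6
Bb5 → Eb6
G5 → C6

Db5 Eb6 Gb6 Eb6 C6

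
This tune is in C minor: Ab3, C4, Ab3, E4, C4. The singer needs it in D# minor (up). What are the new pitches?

From C up to D# is an augmented second; apply that to each pitch.
Ab3 gives B3
C4 gives D#4
Ab3 gives B3
E4 gives F##4
C4 gives D#4

B3 D#4 B3 F##4 D#4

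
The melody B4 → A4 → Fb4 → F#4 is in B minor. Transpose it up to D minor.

From B up to D is a minor third; apply that to each pitch.
B4 to D5
A4 to C5
Fb4 to Abb4
F#4 to A4

D5 C5 Abb4 A4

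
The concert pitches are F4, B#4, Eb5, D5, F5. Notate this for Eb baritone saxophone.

D6 G##6 C7 B6 D7

Written C4 sounds as Eb2 on the Eb baritone saxophone, so concert pitches are written a major thirteenth up.
F4 becomes D6
B#4 becomes G##6
Eb5 becomes C7
D5 becomes B6
F5 becomes D7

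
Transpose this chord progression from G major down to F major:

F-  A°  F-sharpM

Eb- G° EM

G major down to F major is a major second; each chord root moves by that interval while the quality stays the same.
F-: root F down a major second → Eb, giving Eb-.
A°: root A down a major second → G, giving G°.
F-sharpM: root F-sharp down a major second → E, giving EM.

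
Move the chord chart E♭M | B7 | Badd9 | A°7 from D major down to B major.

CM G#7 G#add9 F#°7

D major down to B major is a minor third; each chord root moves by that interval while the quality stays the same.
E♭M: root E♭ down a minor third → C, giving CM.
B7: root B down a minor third → G#, giving G#7.
Badd9: root B down a minor third → G#, giving G#add9.
A°7: root A down a minor third → F#, giving F#°7.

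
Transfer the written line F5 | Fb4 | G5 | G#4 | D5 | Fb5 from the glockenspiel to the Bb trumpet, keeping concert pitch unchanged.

G7 Gb6 A7 A#6 E7 Gb7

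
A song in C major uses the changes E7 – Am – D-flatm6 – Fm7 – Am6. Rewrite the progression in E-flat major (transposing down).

C major down to E-flat major is a major sixth; each chord root moves by that interval while the quality stays the same.
E7: root E down a major sixth → G, giving G7.
Am: root A down a major sixth → C, giving Cm.
D-flatm6: root D-flat down a major sixth → Fb, giving Fbm6.
Fm7: root F down a major sixth → Ab, giving Abm7.
Am6: root A down a major sixth → C, giving Cm6.

G7 Cm Fbm6 Abm7 Cm6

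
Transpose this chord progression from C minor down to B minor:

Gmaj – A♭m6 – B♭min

C minor down to B minor is a minor second; each chord root moves by that interval while the quality stays the same.
Gmaj: root G down a minor second → F#, giving F#maj.
A♭m6: root A♭ down a minor second → G, giving Gm6.
B♭min: root B♭ down a minor second → A, giving Amin.

F#maj Gm6 Amin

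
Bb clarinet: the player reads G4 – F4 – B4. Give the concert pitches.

The Bb clarinet sounds a major second below written, so transpose each written note down a major second.
G4 gives F4
F4 gives Eb4
B4 gives A4

F4 Eb4 A4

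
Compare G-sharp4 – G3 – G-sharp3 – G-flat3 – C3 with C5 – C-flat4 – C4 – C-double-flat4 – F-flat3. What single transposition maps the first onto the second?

up a diminished fourth

From G#4 to C5 is 4 letter names — a fourth of some quality.
G#4 to C5 is 4 semitones, which makes it a diminished fourth; the second version is higher, so the direction is up.
Checking another pair — C3 → Fb3 — gives the same interval.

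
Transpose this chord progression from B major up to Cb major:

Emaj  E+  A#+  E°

B major up to Cb major is a diminished second; each chord root moves by that interval while the quality stays the same.
Emaj: root E up a diminished second → Fb, giving Fbmaj.
E+: root E up a diminished second → Fb, giving Fb+.
A#+: root A# up a diminished second → Bb, giving Bb+.
E°: root E up a diminished second → Fb, giving Fb°.

Fbmaj Fb+ Bb+ Fb°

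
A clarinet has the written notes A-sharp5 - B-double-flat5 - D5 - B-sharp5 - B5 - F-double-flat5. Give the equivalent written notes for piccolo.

F##4 Gb4 B3 G##4 G#4 Dbb4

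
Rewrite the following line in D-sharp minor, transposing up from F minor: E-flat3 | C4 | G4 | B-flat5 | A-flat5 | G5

C#4 A#4 E#5 G#6 F#6 E#6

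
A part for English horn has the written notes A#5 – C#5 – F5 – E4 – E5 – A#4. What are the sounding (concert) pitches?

Written C4 on the English horn sounds as F3, a perfect fifth lower; apply that shift to every note.
A#5 becomes D#5
C#5 becomes F#4
F5 becomes Bb4
E4 becomes A3
E5 becomes A4
A#4 becomes D#4

D#5 F#4 Bb4 A3 A4 D#4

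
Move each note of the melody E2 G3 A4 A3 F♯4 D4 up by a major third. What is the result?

G#2 B3 C#5 C#4 A#4 F#4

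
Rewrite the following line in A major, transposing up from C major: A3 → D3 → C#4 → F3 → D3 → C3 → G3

From C up to A is a major sixth; apply that to each pitch.
A3 to F#4
D3 to B3
C#4 to A#4
F3 to D4
D3 to B3
C3 to A3
G3 to E4

F#4 B3 A#4 D4 B3 A3 E4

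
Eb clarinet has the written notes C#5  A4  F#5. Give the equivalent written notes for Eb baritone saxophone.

First find concert pitch: the Eb clarinet sounds a minor third above written, so C#5 A4 F#5 sounds E5 C5 A5.
Then write for Eb baritone saxophone: it sounds a major thirteenth below written, so the part must be a major thirteenth above concert.
E5 → C#7
C5 → A6
A5 → F#7

C#7 A6 F#7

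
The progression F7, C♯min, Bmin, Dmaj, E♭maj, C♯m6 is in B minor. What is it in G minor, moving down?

Db7 Amin Gmin Bbmaj Cbmaj Am6

B minor down to G minor is a major third; each chord root moves by that interval while the quality stays the same.
F7: root F down a major third → Db, giving Db7.
C♯min: root C♯ down a major third → A, giving Amin.
Bmin: root B down a major third → G, giving Gmin.
Dmaj: root D down a major third → Bb, giving Bbmaj.
E♭maj: root E♭ down a major third → Cb, giving Cbmaj.
C♯m6: root C♯ down a major third → A, giving Am6.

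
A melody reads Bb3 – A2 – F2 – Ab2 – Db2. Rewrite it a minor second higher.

Bb3 up a minor second is Cb4.
A minor second up from A2 gives Bb2.
F2: a second up reaches G, and 1 semitone makes it Gb2.
Ab2: a second up reaches B, and 1 semitone makes it Bbb2.
A minor second up from Db2 gives Ebb2.

Cb4 Bb2 Gb2 Bbb2 Ebb2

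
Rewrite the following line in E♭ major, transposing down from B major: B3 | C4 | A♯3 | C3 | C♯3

B major to E♭ major down is an augmented fifth, so every note moves down by that interval.
B3 → Eb3
C4 → Fb3
A#3 → D3
C3 → Fb2
C#3 → F2

Eb3 Fb3 D3 Fb2 F2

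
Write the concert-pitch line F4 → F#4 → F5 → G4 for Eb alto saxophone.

D5 D#5 D6 E5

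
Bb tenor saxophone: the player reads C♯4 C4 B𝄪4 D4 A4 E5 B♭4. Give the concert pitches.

B2 Bb2 A##3 C3 G3 D4 Ab3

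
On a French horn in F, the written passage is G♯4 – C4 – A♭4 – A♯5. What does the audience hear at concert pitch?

Written C4 on the French horn in F sounds as F3, a perfect fifth lower; apply that shift to every note.
G#4 gives C#4
C4 gives F3
Ab4 gives Db4
A#5 gives D#5

C#4 F3 Db4 D#5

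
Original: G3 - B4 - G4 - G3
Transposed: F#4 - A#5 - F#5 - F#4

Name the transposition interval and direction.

From G3 to F#4 is 7 letter names — a seventh of some quality.
G3 to F#4 is 11 semitones, which makes it a major seventh; the second version is higher, so the direction is up.
Checking another pair — G3 → F#4 — gives the same interval.

up a major seventh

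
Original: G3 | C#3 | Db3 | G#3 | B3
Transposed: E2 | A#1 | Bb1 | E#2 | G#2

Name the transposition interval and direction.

down a minor tenth

Take the first pair: G3 → E2. G to E spans 10 letter names, so the interval is some kind of tenth.
E2 to G3 is 15 semitones, which makes it a minor tenth; the second version is lower, so the direction is down.
Checking another pair — B3 → G#2 — gives the same interval.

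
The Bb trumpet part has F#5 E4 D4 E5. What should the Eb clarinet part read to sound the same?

C#5 B3 A3 B4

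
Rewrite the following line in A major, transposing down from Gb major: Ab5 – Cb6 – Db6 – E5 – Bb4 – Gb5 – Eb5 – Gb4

B4 D5 E5 F##4 C#4 A4 F#4 A3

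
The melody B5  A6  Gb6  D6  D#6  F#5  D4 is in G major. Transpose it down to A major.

G major to A major down is a minor seventh, so every note moves down by that interval.
B5 to C#5
A6 to B5
Gb6 to Ab5
D6 to E5
D#6 to E#5
F#5 to G#4
D4 to E3

C#5 B5 Ab5 E5 E#5 G#4 E3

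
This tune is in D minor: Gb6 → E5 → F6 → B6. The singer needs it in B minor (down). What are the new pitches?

D minor to B minor down is a minor third, so every note moves down by that interval.
Gb6 becomes Eb6
E5 becomes C#5
F6 becomes D6
B6 becomes G#6

Eb6 C#5 D6 G#6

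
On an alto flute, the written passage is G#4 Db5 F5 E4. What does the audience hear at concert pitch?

The alto flute sounds a perfect fourth below written, so transpose each written note down a perfect fourth.
G#4 -> D#4
Db5 -> Ab4
F5 -> C5
E4 -> B3

D#4 Ab4 C5 B3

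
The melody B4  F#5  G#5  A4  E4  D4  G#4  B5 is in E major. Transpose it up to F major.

C5 G5 A5 Bb4 F4 Eb4 A4 C6

E major to F major up is a minor second, so every note moves up by that interval.
B4 gives C5
F#5 gives G5
G#5 gives A5
A4 gives Bb4
E4 gives F4
D4 gives Eb4
G#4 gives A4
B5 gives C6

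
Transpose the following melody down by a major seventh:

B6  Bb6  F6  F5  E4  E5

C6 Cb6 Gb5 Gb4 F3 F4

B6 -> C6
Bb6 -> Cb6
F6 -> Gb5
F5 -> Gb4
E4 -> F3
E5 -> F4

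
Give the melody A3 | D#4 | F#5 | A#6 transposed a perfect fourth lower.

A perfect fourth down from A3 gives E3.
A perfect fourth down from D#4 gives A#3.
F#5: a fourth down reaches C, and 5 semitones makes it C#5.
A#6 down a perfect fourth is E#6.

E3 A#3 C#5 E#6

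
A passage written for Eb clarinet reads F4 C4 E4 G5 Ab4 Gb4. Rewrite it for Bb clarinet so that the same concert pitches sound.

Bb4 F4 A4 C6 Db5 Cb5

First find concert pitch: the Eb clarinet sounds a minor third above written, so F4 C4 E4 G5 Ab4 Gb4 sounds Ab4 Eb4 G4 Bb5 Cb5 Bbb4.
Then write for Bb clarinet: it sounds a major second below written, so the part must be a major second above concert.
Ab4 → Bb4
Eb4 → F4
G4 → A4
Bb5 → C6
Cb5 → Db5
Bbb4 → Cb5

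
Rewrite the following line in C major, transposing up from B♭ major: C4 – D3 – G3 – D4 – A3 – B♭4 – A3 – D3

D4 E3 A3 E4 B3 C5 B3 E3

From B♭ up to C is a major second; apply that to each pitch.
C4 to D4
D3 to E3
G3 to A3
D4 to E4
A3 to B3
Bb4 to C5
A3 to B3
D3 to E3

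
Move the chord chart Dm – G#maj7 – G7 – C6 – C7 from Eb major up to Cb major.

Bbm Emaj7 Eb7 Ab6 Ab7

Eb major up to Cb major is a minor sixth; each chord root moves by that interval while the quality stays the same.
Dm: root D up a minor sixth → Bb, giving Bbm.
G#maj7: root G# up a minor sixth → E, giving Emaj7.
G7: root G up a minor sixth → Eb, giving Eb7.
C6: root C up a minor sixth → Ab, giving Ab6.
C7: root C up a minor sixth → Ab, giving Ab7.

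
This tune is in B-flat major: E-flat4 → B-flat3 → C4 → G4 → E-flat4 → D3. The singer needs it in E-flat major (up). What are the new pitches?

B-flat major to E-flat major up is a perfect fourth, so every note moves up by that interval.
Eb4 -> Ab4
Bb3 -> Eb4
C4 -> F4
G4 -> C5
Eb4 -> Ab4
D3 -> G3

Ab4 Eb4 F4 C5 Ab4 G3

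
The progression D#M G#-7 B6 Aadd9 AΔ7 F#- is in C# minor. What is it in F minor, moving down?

C# minor down to F minor is an augmented fifth; each chord root moves by that interval while the quality stays the same.
D#M: root D# down an augmented fifth → G, giving GM.
G#-7: root G# down an augmented fifth → C, giving C-7.
B6: root B down an augmented fifth → Eb, giving Eb6.
Aadd9: root A down an augmented fifth → Db, giving Dbadd9.
AΔ7: root A down an augmented fifth → Db, giving DbΔ7.
F#-: root F# down an augmented fifth → Bb, giving Bb-.

GM C-7 Eb6 Dbadd9 DbΔ7 Bb-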